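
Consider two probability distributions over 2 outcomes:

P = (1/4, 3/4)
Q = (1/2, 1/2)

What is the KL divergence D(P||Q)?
D(P||Q) = Σ P(i) log₂(P(i)/Q(i))
  i=0: (1/4) × log₂((1/4)/(1/2)) = (1/4) × log₂(1/2) = -0.2500
  i=1: (3/4) × log₂((3/4)/(1/2)) = (3/4) × log₂(3/2) = 0.4387
D(P||Q) = -0.2500 + 0.4387
  = 0.1887 bits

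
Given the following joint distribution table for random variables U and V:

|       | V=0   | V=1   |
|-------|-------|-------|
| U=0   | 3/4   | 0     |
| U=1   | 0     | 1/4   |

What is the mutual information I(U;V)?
Marginal P(U) (row sums):
  P(U=0) = 3/4 + 0 = 3/4
  P(U=1) = 0 + 1/4 = 1/4
Marginal P(V) (column sums):
  P(V=0) = 3/4 + 0 = 3/4
  P(V=1) = 0 + 1/4 = 1/4

H(U) = -[(3/4)·log₂(3/4) + (1/4)·log₂(1/4)]
  = 0.3113 + 0.5000
  = 0.8113 bits
H(V) = -[(3/4)·log₂(3/4) + (1/4)·log₂(1/4)]
  = 0.3113 + 0.5000
  = 0.8113 bits
H(U,V) = -[(3/4)·log₂(3/4) + (1/4)·log₂(1/4)]
  = 0.3113 + 0.5000
  = 0.8113 bits

I(U;V) = H(U) + H(V) - H(U,V)
  = 0.8113 + 0.8113 - 0.8113
  = 0.8113 bits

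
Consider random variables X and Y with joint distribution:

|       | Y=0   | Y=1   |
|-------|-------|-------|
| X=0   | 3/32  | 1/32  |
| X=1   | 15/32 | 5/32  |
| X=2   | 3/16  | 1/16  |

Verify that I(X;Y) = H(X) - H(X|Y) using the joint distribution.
Left side, from I(X;Y) = H(X) + H(Y) - H(X,Y):
Marginal P(X) (row sums):
  P(X=0) = 3/32 + 1/32 = 1/8
  P(X=1) = 15/32 + 5/32 = 5/8
  P(X=2) = 3/16 + 1/16 = 1/4
Marginal P(Y) (column sums):
  P(Y=0) = 3/32 + 15/32 + 3/16 = 3/4
  P(Y=1) = 1/32 + 5/32 + 1/16 = 1/4

H(X) = -[(1/8)·log₂(1/8) + (5/8)·log₂(5/8) + (1/4)·log₂(1/4)]
  = 0.3750 + 0.4238 + 0.5000
  = 1.2988 bits
H(Y) = -[(3/4)·log₂(3/4) + (1/4)·log₂(1/4)]
  = 0.3113 + 0.5000
  = 0.8113 bits
H(X,Y) = -[(3/32)·log₂(3/32) + (1/32)·log₂(1/32) + (15/32)·log₂(15/32) + (5/32)·log₂(5/32) + (3/16)·log₂(3/16) + (1/16)·log₂(1/16)]
  = 0.3202 + 0.1563 + 0.5124 + 0.4184 + 0.4528 + 0.2500
  = 2.1101 bits

I(X;Y) = H(X) + H(Y) - H(X,Y)
  = 1.2988 + 0.8113 - 2.1101
  = 0.0000 bits

Right side, with H(X|Y) computed directly from the conditional probabilities:
H(X|Y) = -Σ P(X,Y)·log₂ P(X|Y), where P(X|Y) = P(X,Y) / P(Y)
  (X=0,Y=0): P(X|Y) = (3/32)/(3/4) = 1/8;  -(3/32)·log₂(1/8) = 0.2813
  (X=0,Y=1): P(X|Y) = (1/32)/(1/4) = 1/8;  -(1/32)·log₂(1/8) = 0.0938
  (X=1,Y=0): P(X|Y) = (15/32)/(3/4) = 5/8;  -(15/32)·log₂(5/8) = 0.3178
  (X=1,Y=1): P(X|Y) = (5/32)/(1/4) = 5/8;  -(5/32)·log₂(5/8) = 0.1059
  (X=2,Y=0): P(X|Y) = (3/16)/(3/4) = 1/4;  -(3/16)·log₂(1/4) = 0.3750
  (X=2,Y=1): P(X|Y) = (1/16)/(1/4) = 1/4;  -(1/16)·log₂(1/4) = 0.1250
H(X|Y) = 0.2813 + 0.0938 + 0.3178 + 0.1059 + 0.3750 + 0.1250
  = 1.2988 bits
H(X) - H(X|Y) = 1.2988 - 1.2988 = 0.0000 bits

Both sides equal 0.0000 bits, so I(X;Y) = H(X) - H(X|Y) ✓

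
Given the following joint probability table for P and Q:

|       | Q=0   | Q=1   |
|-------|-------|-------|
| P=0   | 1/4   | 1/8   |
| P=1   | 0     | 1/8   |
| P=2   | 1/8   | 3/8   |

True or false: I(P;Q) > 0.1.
Marginal P(P) (row sums):
  P(P=0) = 1/4 + 1/8 = 3/8
  P(P=1) = 0 + 1/8 = 1/8
  P(P=2) = 1/8 + 3/8 = 1/2
Marginal P(Q) (column sums):
  P(Q=0) = 1/4 + 0 + 1/8 = 3/8
  P(Q=1) = 1/8 + 1/8 + 3/8 = 5/8

H(P) = -[(3/8)·log₂(3/8) + (1/8)·log₂(1/8) + (1/2)·log₂(1/2)]
  = 0.5306 + 0.3750 + 0.5000
  = 1.4056 bits
H(Q) = -[(3/8)·log₂(3/8) + (5/8)·log₂(5/8)]
  = 0.5306 + 0.4238
  = 0.9544 bits
H(P,Q) = -[(1/4)·log₂(1/4) + (1/8)·log₂(1/8) + (1/8)·log₂(1/8) + (1/8)·log₂(1/8) + (3/8)·log₂(3/8)]
  = 0.5000 + 0.3750 + 0.3750 + 0.3750 + 0.5306
  = 2.1556 bits

I(P;Q) = H(P) + H(Q) - H(P,Q)
  = 1.4056 + 0.9544 - 2.1556
  = 0.2044 bits

True. I(P;Q) = 0.2044 bits, which is > 0.1 bits.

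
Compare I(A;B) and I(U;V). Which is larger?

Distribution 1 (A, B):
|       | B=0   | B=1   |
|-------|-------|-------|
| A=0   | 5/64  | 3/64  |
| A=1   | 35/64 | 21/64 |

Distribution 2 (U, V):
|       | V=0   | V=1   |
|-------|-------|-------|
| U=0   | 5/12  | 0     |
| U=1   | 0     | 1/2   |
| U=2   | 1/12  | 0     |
Distribution 1 (A, B):
Marginal P(A) (row sums):
  P(A=0) = 5/64 + 3/64 = 1/8
  P(A=1) = 35/64 + 21/64 = 7/8
Marginal P(B) (column sums):
  P(B=0) = 5/64 + 35/64 = 5/8
  P(B=1) = 3/64 + 21/64 = 3/8

H(A) = -[(1/8)·log₂(1/8) + (7/8)·log₂(7/8)]
  = 0.3750 + 0.1686
  = 0.5436 bits
H(B) = -[(5/8)·log₂(5/8) + (3/8)·log₂(3/8)]
  = 0.4238 + 0.5306
  = 0.9544 bits
H(A,B) = -[(5/64)·log₂(5/64) + (3/64)·log₂(3/64) + (35/64)·log₂(35/64) + (21/64)·log₂(21/64)]
  = 0.2873 + 0.2070 + 0.4762 + 0.5275
  = 1.4980 bits

I(A;B) = H(A) + H(B) - H(A,B)
  = 0.5436 + 0.9544 - 1.4980
  = 0.0000 bits

Distribution 2 (U, V):
Marginal P(U) (row sums):
  P(U=0) = 5/12 + 0 = 5/12
  P(U=1) = 0 + 1/2 = 1/2
  P(U=2) = 1/12 + 0 = 1/12
Marginal P(V) (column sums):
  P(V=0) = 5/12 + 0 + 1/12 = 1/2
  P(V=1) = 0 + 1/2 + 0 = 1/2

H(U) = -[(5/12)·log₂(5/12) + (1/2)·log₂(1/2) + (1/12)·log₂(1/12)]
  = 0.5263 + 0.5000 + 0.2987
  = 1.3250 bits
H(V) = -[(1/2)·log₂(1/2) + (1/2)·log₂(1/2)]
  = 0.5000 + 0.5000
  = 1.0000 bits
H(U,V) = -[(5/12)·log₂(5/12) + (1/2)·log₂(1/2) + (1/12)·log₂(1/12)]
  = 0.5263 + 0.5000 + 0.2987
  = 1.3250 bits

I(U;V) = H(U) + H(V) - H(U,V)
  = 1.3250 + 1.0000 - 1.3250
  = 1.0000 bits

I(U;V) = 1.0000 bits > I(A;B) = 0.0000 bits, so (U, V) has the higher mutual information (stronger dependence).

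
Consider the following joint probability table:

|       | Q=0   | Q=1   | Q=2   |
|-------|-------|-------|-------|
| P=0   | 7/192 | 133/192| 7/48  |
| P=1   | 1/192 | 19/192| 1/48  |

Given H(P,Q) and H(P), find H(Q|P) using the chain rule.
From the chain rule: H(P,Q) = H(P) + H(Q|P)
Therefore: H(Q|P) = H(P,Q) - H(P)

H(P,Q) = -[(7/192)·log₂(7/192) + (133/192)·log₂(133/192) + (7/48)·log₂(7/48) + (1/192)·log₂(1/192) + (19/192)·log₂(19/192) + (1/48)·log₂(1/48)]
  = 0.1742 + 0.3669 + 0.4051 + 0.0395 + 0.3302 + 0.1164
  = 1.4323 bits
Marginal P(P) (row sums):
  P(P=0) = 7/192 + 133/192 + 7/48 = 7/8
  P(P=1) = 1/192 + 19/192 + 1/48 = 1/8
H(P) = -[(7/8)·log₂(7/8) + (1/8)·log₂(1/8)]
  = 0.1686 + 0.3750
  = 0.5436 bits

H(Q|P) = 1.4323 - 0.5436 = 0.8887 bits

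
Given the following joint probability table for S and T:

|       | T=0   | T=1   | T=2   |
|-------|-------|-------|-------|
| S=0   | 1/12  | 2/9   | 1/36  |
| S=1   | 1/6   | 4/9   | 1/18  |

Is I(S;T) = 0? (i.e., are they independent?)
Marginal P(S) (row sums):
  P(S=0) = 1/12 + 2/9 + 1/36 = 1/3
  P(S=1) = 1/6 + 4/9 + 1/18 = 2/3
Marginal P(T) (column sums):
  P(T=0) = 1/12 + 1/6 = 1/4
  P(T=1) = 2/9 + 4/9 = 2/3
  P(T=2) = 1/36 + 1/18 = 1/12

S and T are independent iff P(S=i,T=j) = P(S=i)·P(T=j) for every cell.
  P(S=0)·P(T=0) = 1/3 × 1/4 = 1/12 = P(S=0,T=0) ✓
  P(S=0)·P(T=1) = 1/3 × 2/3 = 2/9 = P(S=0,T=1) ✓
  P(S=0)·P(T=2) = 1/3 × 1/12 = 1/36 = P(S=0,T=2) ✓
  P(S=1)·P(T=0) = 2/3 × 1/4 = 1/6 = P(S=1,T=0) ✓
  P(S=1)·P(T=1) = 2/3 × 2/3 = 4/9 = P(S=1,T=1) ✓
  P(S=1)·P(T=2) = 2/3 × 1/12 = 1/18 = P(S=1,T=2) ✓

Yes, S and T are independent: every cell factors, so I(S;T) = 0 bits.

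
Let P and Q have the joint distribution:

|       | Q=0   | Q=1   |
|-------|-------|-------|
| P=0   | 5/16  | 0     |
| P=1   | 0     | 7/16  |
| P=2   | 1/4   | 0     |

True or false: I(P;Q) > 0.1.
Marginal P(P) (row sums):
  P(P=0) = 5/16 + 0 = 5/16
  P(P=1) = 0 + 7/16 = 7/16
  P(P=2) = 1/4 + 0 = 1/4
Marginal P(Q) (column sums):
  P(Q=0) = 5/16 + 0 + 1/4 = 9/16
  P(Q=1) = 0 + 7/16 + 0 = 7/16

H(P) = -[(5/16)·log₂(5/16) + (7/16)·log₂(7/16) + (1/4)·log₂(1/4)]
  = 0.5244 + 0.5218 + 0.5000
  = 1.5462 bits
H(Q) = -[(9/16)·log₂(9/16) + (7/16)·log₂(7/16)]
  = 0.4669 + 0.5218
  = 0.9887 bits
H(P,Q) = -[(5/16)·log₂(5/16) + (7/16)·log₂(7/16) + (1/4)·log₂(1/4)]
  = 0.5244 + 0.5218 + 0.5000
  = 1.5462 bits

I(P;Q) = H(P) + H(Q) - H(P,Q)
  = 1.5462 + 0.9887 - 1.5462
  = 0.9887 bits

True. I(P;Q) = 0.9887 bits, which is > 0.1 bits.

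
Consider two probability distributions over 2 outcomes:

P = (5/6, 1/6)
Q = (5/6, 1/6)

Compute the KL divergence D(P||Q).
D(P||Q) = Σ P(i) log₂(P(i)/Q(i))
  i=0: (5/6) × log₂((5/6)/(5/6)) = (5/6) × log₂(1) = 0.0000
  i=1: (1/6) × log₂((1/6)/(1/6)) = (1/6) × log₂(1) = 0.0000
D(P||Q) = 0.0000 + 0.0000
  = 0.0000 bits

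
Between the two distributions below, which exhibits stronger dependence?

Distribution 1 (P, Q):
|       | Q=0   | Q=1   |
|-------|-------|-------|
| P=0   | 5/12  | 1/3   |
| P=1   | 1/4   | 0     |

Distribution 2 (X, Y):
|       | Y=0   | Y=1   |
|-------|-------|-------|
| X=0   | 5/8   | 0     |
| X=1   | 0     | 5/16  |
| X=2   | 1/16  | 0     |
Distribution 1 (P, Q):
Marginal P(P) (row sums):
  P(P=0) = 5/12 + 1/3 = 3/4
  P(P=1) = 1/4 + 0 = 1/4
Marginal P(Q) (column sums):
  P(Q=0) = 5/12 + 1/4 = 2/3
  P(Q=1) = 1/3 + 0 = 1/3

H(P) = -[(3/4)·log₂(3/4) + (1/4)·log₂(1/4)]
  = 0.3113 + 0.5000
  = 0.8113 bits
H(Q) = -[(2/3)·log₂(2/3) + (1/3)·log₂(1/3)]
  = 0.3900 + 0.5283
  = 0.9183 bits
H(P,Q) = -[(5/12)·log₂(5/12) + (1/3)·log₂(1/3) + (1/4)·log₂(1/4)]
  = 0.5263 + 0.5283 + 0.5000
  = 1.5546 bits

I(P;Q) = H(P) + H(Q) - H(P,Q)
  = 0.8113 + 0.9183 - 1.5546
  = 0.1750 bits

Distribution 2 (X, Y):
Marginal P(X) (row sums):
  P(X=0) = 5/8 + 0 = 5/8
  P(X=1) = 0 + 5/16 = 5/16
  P(X=2) = 1/16 + 0 = 1/16
Marginal P(Y) (column sums):
  P(Y=0) = 5/8 + 0 + 1/16 = 11/16
  P(Y=1) = 0 + 5/16 + 0 = 5/16

H(X) = -[(5/8)·log₂(5/8) + (5/16)·log₂(5/16) + (1/16)·log₂(1/16)]
  = 0.4238 + 0.5244 + 0.2500
  = 1.1982 bits
H(Y) = -[(11/16)·log₂(11/16) + (5/16)·log₂(5/16)]
  = 0.3716 + 0.5244
  = 0.8960 bits
H(X,Y) = -[(5/8)·log₂(5/8) + (5/16)·log₂(5/16) + (1/16)·log₂(1/16)]
  = 0.4238 + 0.5244 + 0.2500
  = 1.1982 bits

I(X;Y) = H(X) + H(Y) - H(X,Y)
  = 1.1982 + 0.8960 - 1.1982
  = 0.8960 bits

I(X;Y) = 0.8960 bits > I(P;Q) = 0.1750 bits, so (X, Y) has the higher mutual information (stronger dependence).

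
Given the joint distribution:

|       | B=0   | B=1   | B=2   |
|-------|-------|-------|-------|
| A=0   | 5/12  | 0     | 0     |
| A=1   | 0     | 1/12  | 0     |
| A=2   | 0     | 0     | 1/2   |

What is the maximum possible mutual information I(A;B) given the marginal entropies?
The upper bound on mutual information is I(A;B) ≤ min(H(A), H(B)).

Marginal P(A) (row sums):
  P(A=0) = 5/12 + 0 + 0 = 5/12
  P(A=1) = 0 + 1/12 + 0 = 1/12
  P(A=2) = 0 + 0 + 1/2 = 1/2
Marginal P(B) (column sums):
  P(B=0) = 5/12 + 0 + 0 = 5/12
  P(B=1) = 0 + 1/12 + 0 = 1/12
  P(B=2) = 0 + 0 + 1/2 = 1/2

H(A) = -[(5/12)·log₂(5/12) + (1/12)·log₂(1/12) + (1/2)·log₂(1/2)]
  = 0.5263 + 0.2987 + 0.5000
  = 1.3250 bits
H(B) = -[(5/12)·log₂(5/12) + (1/12)·log₂(1/12) + (1/2)·log₂(1/2)]
  = 0.5263 + 0.2987 + 0.5000
  = 1.3250 bits

Maximum possible I(A;B) = min(1.3250, 1.3250) = 1.3250 bits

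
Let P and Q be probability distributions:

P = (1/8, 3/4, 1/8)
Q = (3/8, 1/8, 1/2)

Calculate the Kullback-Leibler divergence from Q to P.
D(P||Q) = Σ P(i) log₂(P(i)/Q(i))
  i=0: (1/8) × log₂((1/8)/(3/8)) = (1/8) × log₂(1/3) = -0.1981
  i=1: (3/4) × log₂((3/4)/(1/8)) = (3/4) × log₂(6) = 1.9387
  i=2: (1/8) × log₂((1/8)/(1/2)) = (1/8) × log₂(1/4) = -0.2500
D(P||Q) = -0.1981 + 1.9387 - 0.2500
  = 1.4906 bits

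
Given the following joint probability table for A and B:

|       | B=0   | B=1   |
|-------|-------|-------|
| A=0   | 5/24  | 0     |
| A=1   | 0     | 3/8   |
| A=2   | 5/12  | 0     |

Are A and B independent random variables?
Marginal P(A) (row sums):
  P(A=0) = 5/24 + 0 = 5/24
  P(A=1) = 0 + 3/8 = 3/8
  P(A=2) = 5/12 + 0 = 5/12
Marginal P(B) (column sums):
  P(B=0) = 5/24 + 0 + 5/12 = 5/8
  P(B=1) = 0 + 3/8 + 0 = 3/8

A and B are independent iff P(A=i,B=j) = P(A=i)·P(B=j) for every cell.
  P(A=0)·P(B=0) = 5/24 × 5/8 = 25/192, but P(A=0,B=0) = 5/24 ✗

No, A and B are not independent. Quantitatively, I(A;B) > 0:

H(A) = -[(5/24)·log₂(5/24) + (3/8)·log₂(3/8) + (5/12)·log₂(5/12)]
  = 0.4715 + 0.5306 + 0.5263
  = 1.5284 bits
H(B) = -[(5/8)·log₂(5/8) + (3/8)·log₂(3/8)]
  = 0.4238 + 0.5306
  = 0.9544 bits
H(A,B) = -[(5/24)·log₂(5/24) + (3/8)·log₂(3/8) + (5/12)·log₂(5/12)]
  = 0.4715 + 0.5306 + 0.5263
  = 1.5284 bits
I(A;B) = H(A) + H(B) - H(A,B) = 1.5284 + 0.9544 - 1.5284 = 0.9544 bits > 0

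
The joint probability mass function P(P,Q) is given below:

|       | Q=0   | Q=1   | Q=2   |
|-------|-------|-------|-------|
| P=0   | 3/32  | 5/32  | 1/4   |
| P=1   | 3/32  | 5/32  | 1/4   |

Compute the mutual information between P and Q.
Marginal P(P) (row sums):
  P(P=0) = 3/32 + 5/32 + 1/4 = 1/2
  P(P=1) = 3/32 + 5/32 + 1/4 = 1/2
Marginal P(Q) (column sums):
  P(Q=0) = 3/32 + 3/32 = 3/16
  P(Q=1) = 5/32 + 5/32 = 5/16
  P(Q=2) = 1/4 + 1/4 = 1/2

H(P) = -[(1/2)·log₂(1/2) + (1/2)·log₂(1/2)]
  = 0.5000 + 0.5000
  = 1.0000 bits
H(Q) = -[(3/16)·log₂(3/16) + (5/16)·log₂(5/16) + (1/2)·log₂(1/2)]
  = 0.4528 + 0.5244 + 0.5000
  = 1.4772 bits
H(P,Q) = -[(3/32)·log₂(3/32) + (5/32)·log₂(5/32) + (1/4)·log₂(1/4) + (3/32)·log₂(3/32) + (5/32)·log₂(5/32) + (1/4)·log₂(1/4)]
  = 0.3202 + 0.4184 + 0.5000 + 0.3202 + 0.4184 + 0.5000
  = 2.4772 bits

I(P;Q) = H(P) + H(Q) - H(P,Q)
  = 1.0000 + 1.4772 - 2.4772
  = 0.0000 bits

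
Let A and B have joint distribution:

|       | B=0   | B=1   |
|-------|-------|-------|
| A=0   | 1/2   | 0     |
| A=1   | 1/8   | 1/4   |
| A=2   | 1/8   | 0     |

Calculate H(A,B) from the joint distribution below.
H(A,B) = -Σ P(A,B) log₂ P(A,B), summed over the non-zero cells:
H(A,B) = -[(1/2)·log₂(1/2) + (1/8)·log₂(1/8) + (1/4)·log₂(1/4) + (1/8)·log₂(1/8)]
  = 0.5000 + 0.3750 + 0.5000 + 0.3750
  = 1.7500 bits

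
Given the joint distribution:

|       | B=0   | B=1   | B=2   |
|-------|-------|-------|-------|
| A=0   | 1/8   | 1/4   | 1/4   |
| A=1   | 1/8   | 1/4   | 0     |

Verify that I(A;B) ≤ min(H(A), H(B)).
Marginal P(A) (row sums):
  P(A=0) = 1/8 + 1/4 + 1/4 = 5/8
  P(A=1) = 1/8 + 1/4 + 0 = 3/8
Marginal P(B) (column sums):
  P(B=0) = 1/8 + 1/8 = 1/4
  P(B=1) = 1/4 + 1/4 = 1/2
  P(B=2) = 1/4 + 0 = 1/4

H(A) = -[(5/8)·log₂(5/8) + (3/8)·log₂(3/8)]
  = 0.4238 + 0.5306
  = 0.9544 bits
H(B) = -[(1/4)·log₂(1/4) + (1/2)·log₂(1/2) + (1/4)·log₂(1/4)]
  = 0.5000 + 0.5000 + 0.5000
  = 1.5000 bits
H(A,B) = -[(1/8)·log₂(1/8) + (1/4)·log₂(1/4) + (1/4)·log₂(1/4) + (1/8)·log₂(1/8) + (1/4)·log₂(1/4)]
  = 0.3750 + 0.5000 + 0.5000 + 0.3750 + 0.5000
  = 2.2500 bits

I(A;B) = H(A) + H(B) - H(A,B)
  = 0.9544 + 1.5000 - 2.2500
  = 0.2044 bits

min(H(A), H(B)) = min(0.9544, 1.5000) = 0.9544 bits
Since 0.2044 ≤ 0.9544, the bound is satisfied ✓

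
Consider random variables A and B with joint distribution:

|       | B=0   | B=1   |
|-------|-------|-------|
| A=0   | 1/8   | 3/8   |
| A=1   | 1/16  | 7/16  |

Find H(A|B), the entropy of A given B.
Marginal P(B) (column sums):
  P(B=0) = 1/8 + 1/16 = 3/16
  P(B=1) = 3/8 + 7/16 = 13/16

H(A|B) = -Σ P(A,B)·log₂ P(A|B), where P(A|B) = P(A,B) / P(B)
  (A=0,B=0): P(A|B) = (1/8)/(3/16) = 2/3;  -(1/8)·log₂(2/3) = 0.0731
  (A=0,B=1): P(A|B) = (3/8)/(13/16) = 6/13;  -(3/8)·log₂(6/13) = 0.4183
  (A=1,B=0): P(A|B) = (1/16)/(3/16) = 1/3;  -(1/16)·log₂(1/3) = 0.0991
  (A=1,B=1): P(A|B) = (7/16)/(13/16) = 7/13;  -(7/16)·log₂(7/13) = 0.3907
H(A|B) = 0.0731 + 0.4183 + 0.0991 + 0.3907
  = 0.9812 bits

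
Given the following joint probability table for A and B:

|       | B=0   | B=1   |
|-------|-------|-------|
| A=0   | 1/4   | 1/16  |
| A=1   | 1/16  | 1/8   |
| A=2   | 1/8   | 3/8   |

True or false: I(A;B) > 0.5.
Marginal P(A) (row sums):
  P(A=0) = 1/4 + 1/16 = 5/16
  P(A=1) = 1/16 + 1/8 = 3/16
  P(A=2) = 1/8 + 3/8 = 1/2
Marginal P(B) (column sums):
  P(B=0) = 1/4 + 1/16 + 1/8 = 7/16
  P(B=1) = 1/16 + 1/8 + 3/8 = 9/16

H(A) = -[(5/16)·log₂(5/16) + (3/16)·log₂(3/16) + (1/2)·log₂(1/2)]
  = 0.5244 + 0.4528 + 0.5000
  = 1.4772 bits
H(B) = -[(7/16)·log₂(7/16) + (9/16)·log₂(9/16)]
  = 0.5218 + 0.4669
  = 0.9887 bits
H(A,B) = -[(1/4)·log₂(1/4) + (1/16)·log₂(1/16) + (1/16)·log₂(1/16) + (1/8)·log₂(1/8) + (1/8)·log₂(1/8) + (3/8)·log₂(3/8)]
  = 0.5000 + 0.2500 + 0.2500 + 0.3750 + 0.3750 + 0.5306
  = 2.2806 bits

I(A;B) = H(A) + H(B) - H(A,B)
  = 1.4772 + 0.9887 - 2.2806
  = 0.1853 bits

False. I(A;B) = 0.1853 bits, which is ≤ 0.5 bits.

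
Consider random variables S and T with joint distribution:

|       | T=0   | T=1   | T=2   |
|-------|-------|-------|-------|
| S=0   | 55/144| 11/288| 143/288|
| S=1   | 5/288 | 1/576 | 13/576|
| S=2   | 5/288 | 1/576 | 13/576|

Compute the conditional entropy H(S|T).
Marginal P(T) (column sums):
  P(T=0) = 55/144 + 5/288 + 5/288 = 5/12
  P(T=1) = 11/288 + 1/576 + 1/576 = 1/24
  P(T=2) = 143/288 + 13/576 + 13/576 = 13/24

H(S|T) = -Σ P(S,T)·log₂ P(S|T), where P(S|T) = P(S,T) / P(T)
  (S=0,T=0): P(S|T) = (55/144)/(5/12) = 11/12;  -(55/144)·log₂(11/12) = 0.0479
  (S=0,T=1): P(S|T) = (11/288)/(1/24) = 11/12;  -(11/288)·log₂(11/12) = 0.0048
  (S=0,T=2): P(S|T) = (143/288)/(13/24) = 11/12;  -(143/288)·log₂(11/12) = 0.0623
  (S=1,T=0): P(S|T) = (5/288)/(5/12) = 1/24;  -(5/288)·log₂(1/24) = 0.0796
  (S=1,T=1): P(S|T) = (1/576)/(1/24) = 1/24;  -(1/576)·log₂(1/24) = 0.0080
  (S=1,T=2): P(S|T) = (13/576)/(13/24) = 1/24;  -(13/576)·log₂(1/24) = 0.1035
  (S=2,T=0): P(S|T) = (5/288)/(5/12) = 1/24;  -(5/288)·log₂(1/24) = 0.0796
  (S=2,T=1): P(S|T) = (1/576)/(1/24) = 1/24;  -(1/576)·log₂(1/24) = 0.0080
  (S=2,T=2): P(S|T) = (13/576)/(13/24) = 1/24;  -(13/576)·log₂(1/24) = 0.1035
H(S|T) = 0.0479 + 0.0048 + 0.0623 + 0.0796 + 0.0080 + 0.1035 + 0.0796 + 0.0080 + 0.1035
  = 0.4972 bits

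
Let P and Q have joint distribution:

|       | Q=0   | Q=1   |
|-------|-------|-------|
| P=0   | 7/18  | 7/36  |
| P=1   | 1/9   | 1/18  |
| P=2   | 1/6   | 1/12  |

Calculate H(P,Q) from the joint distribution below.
H(P,Q) = -Σ P(P,Q) log₂ P(P,Q), summed over the non-zero cells:
H(P,Q) = -[(7/18)·log₂(7/18) + (7/36)·log₂(7/36) + (1/9)·log₂(1/9) + (1/18)·log₂(1/18) + (1/6)·log₂(1/6) + (1/12)·log₂(1/12)]
  = 0.5299 + 0.4594 + 0.3522 + 0.2317 + 0.4308 + 0.2987
  = 2.3027 bits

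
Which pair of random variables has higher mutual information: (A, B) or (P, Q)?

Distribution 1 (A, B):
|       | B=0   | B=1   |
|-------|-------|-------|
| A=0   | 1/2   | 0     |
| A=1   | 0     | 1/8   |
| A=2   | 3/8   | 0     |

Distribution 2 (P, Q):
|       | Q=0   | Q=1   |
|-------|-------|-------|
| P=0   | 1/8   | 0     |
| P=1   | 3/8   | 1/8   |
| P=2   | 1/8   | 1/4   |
Distribution 1 (A, B):
Marginal P(A) (row sums):
  P(A=0) = 1/2 + 0 = 1/2
  P(A=1) = 0 + 1/8 = 1/8
  P(A=2) = 3/8 + 0 = 3/8
Marginal P(B) (column sums):
  P(B=0) = 1/2 + 0 + 3/8 = 7/8
  P(B=1) = 0 + 1/8 + 0 = 1/8

H(A) = -[(1/2)·log₂(1/2) + (1/8)·log₂(1/8) + (3/8)·log₂(3/8)]
  = 0.5000 + 0.3750 + 0.5306
  = 1.4056 bits
H(B) = -[(7/8)·log₂(7/8) + (1/8)·log₂(1/8)]
  = 0.1686 + 0.3750
  = 0.5436 bits
H(A,B) = -[(1/2)·log₂(1/2) + (1/8)·log₂(1/8) + (3/8)·log₂(3/8)]
  = 0.5000 + 0.3750 + 0.5306
  = 1.4056 bits

I(A;B) = H(A) + H(B) - H(A,B)
  = 1.4056 + 0.5436 - 1.4056
  = 0.5436 bits

Distribution 2 (P, Q):
Marginal P(P) (row sums):
  P(P=0) = 1/8 + 0 = 1/8
  P(P=1) = 3/8 + 1/8 = 1/2
  P(P=2) = 1/8 + 1/4 = 3/8
Marginal P(Q) (column sums):
  P(Q=0) = 1/8 + 3/8 + 1/8 = 5/8
  P(Q=1) = 0 + 1/8 + 1/4 = 3/8

H(P) = -[(1/8)·log₂(1/8) + (1/2)·log₂(1/2) + (3/8)·log₂(3/8)]
  = 0.3750 + 0.5000 + 0.5306
  = 1.4056 bits
H(Q) = -[(5/8)·log₂(5/8) + (3/8)·log₂(3/8)]
  = 0.4238 + 0.5306
  = 0.9544 bits
H(P,Q) = -[(1/8)·log₂(1/8) + (3/8)·log₂(3/8) + (1/8)·log₂(1/8) + (1/8)·log₂(1/8) + (1/4)·log₂(1/4)]
  = 0.3750 + 0.5306 + 0.3750 + 0.3750 + 0.5000
  = 2.1556 bits

I(P;Q) = H(P) + H(Q) - H(P,Q)
  = 1.4056 + 0.9544 - 2.1556
  = 0.2044 bits

I(A;B) = 0.5436 bits > I(P;Q) = 0.2044 bits, so (A, B) has the higher mutual information (stronger dependence).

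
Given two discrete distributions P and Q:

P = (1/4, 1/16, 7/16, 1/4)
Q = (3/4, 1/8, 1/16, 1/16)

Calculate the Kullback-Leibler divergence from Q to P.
D(P||Q) = Σ P(i) log₂(P(i)/Q(i))
  i=0: (1/4) × log₂((1/4)/(3/4)) = (1/4) × log₂(1/3) = -0.3962
  i=1: (1/16) × log₂((1/16)/(1/8)) = (1/16) × log₂(1/2) = -0.0625
  i=2: (7/16) × log₂((7/16)/(1/16)) = (7/16) × log₂(7) = 1.2282
  i=3: (1/4) × log₂((1/4)/(1/16)) = (1/4) × log₂(4) = 0.5000
D(P||Q) = -0.3962 - 0.0625 + 1.2282 + 0.5000
  = 1.2695 bits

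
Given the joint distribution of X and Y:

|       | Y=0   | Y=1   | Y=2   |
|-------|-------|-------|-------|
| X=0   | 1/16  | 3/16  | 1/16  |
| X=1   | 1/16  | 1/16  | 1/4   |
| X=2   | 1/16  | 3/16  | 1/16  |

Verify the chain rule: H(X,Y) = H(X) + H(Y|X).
Left side:
H(X,Y) = -[(1/16)·log₂(1/16) + (3/16)·log₂(3/16) + (1/16)·log₂(1/16) + (1/16)·log₂(1/16) + (1/16)·log₂(1/16) + (1/4)·log₂(1/4) + (1/16)·log₂(1/16) + (3/16)·log₂(3/16) + (1/16)·log₂(1/16)]
  = 0.2500 + 0.4528 + 0.2500 + 0.2500 + 0.2500 + 0.5000 + 0.2500 + 0.4528 + 0.2500
  = 2.9056 bits

Right side:
Marginal P(X) (row sums):
  P(X=0) = 1/16 + 3/16 + 1/16 = 5/16
  P(X=1) = 1/16 + 1/16 + 1/4 = 3/8
  P(X=2) = 1/16 + 3/16 + 1/16 = 5/16
H(X) = -[(5/16)·log₂(5/16) + (3/8)·log₂(3/8) + (5/16)·log₂(5/16)]
  = 0.5244 + 0.5306 + 0.5244
  = 1.5794 bits
H(Y|X) = -Σ P(X,Y)·log₂ P(Y|X), where P(Y|X) = P(X,Y) / P(X)
  (X=0,Y=0): P(Y|X) = (1/16)/(5/16) = 1/5;  -(1/16)·log₂(1/5) = 0.1451
  (X=0,Y=1): P(Y|X) = (3/16)/(5/16) = 3/5;  -(3/16)·log₂(3/5) = 0.1382
  (X=0,Y=2): P(Y|X) = (1/16)/(5/16) = 1/5;  -(1/16)·log₂(1/5) = 0.1451
  (X=1,Y=0): P(Y|X) = (1/16)/(3/8) = 1/6;  -(1/16)·log₂(1/6) = 0.1616
  (X=1,Y=1): P(Y|X) = (1/16)/(3/8) = 1/6;  -(1/16)·log₂(1/6) = 0.1616
  (X=1,Y=2): P(Y|X) = (1/4)/(3/8) = 2/3;  -(1/4)·log₂(2/3) = 0.1462
  (X=2,Y=0): P(Y|X) = (1/16)/(5/16) = 1/5;  -(1/16)·log₂(1/5) = 0.1451
  (X=2,Y=1): P(Y|X) = (3/16)/(5/16) = 3/5;  -(3/16)·log₂(3/5) = 0.1382
  (X=2,Y=2): P(Y|X) = (1/16)/(5/16) = 1/5;  -(1/16)·log₂(1/5) = 0.1451
H(Y|X) = 0.1451 + 0.1382 + 0.1451 + 0.1616 + 0.1616 + 0.1462 + 0.1451 + 0.1382 + 0.1451
  = 1.3262 bits
H(X) + H(Y|X) = 1.5794 + 1.3262 = 2.9056 bits

Both sides equal 2.9056 bits, so the chain rule holds ✓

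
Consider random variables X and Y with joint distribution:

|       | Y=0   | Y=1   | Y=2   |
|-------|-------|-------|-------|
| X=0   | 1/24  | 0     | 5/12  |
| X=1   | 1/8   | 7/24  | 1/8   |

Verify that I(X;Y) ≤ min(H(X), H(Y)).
Marginal P(X) (row sums):
  P(X=0) = 1/24 + 0 + 5/12 = 11/24
  P(X=1) = 1/8 + 7/24 + 1/8 = 13/24
Marginal P(Y) (column sums):
  P(Y=0) = 1/24 + 1/8 = 1/6
  P(Y=1) = 0 + 7/24 = 7/24
  P(Y=2) = 5/12 + 1/8 = 13/24

H(X) = -[(11/24)·log₂(11/24) + (13/24)·log₂(13/24)]
  = 0.5159 + 0.4791
  = 0.9950 bits
H(Y) = -[(1/6)·log₂(1/6) + (7/24)·log₂(7/24) + (13/24)·log₂(13/24)]
  = 0.4308 + 0.5185 + 0.4791
  = 1.4284 bits
H(X,Y) = -[(1/24)·log₂(1/24) + (5/12)·log₂(5/12) + (1/8)·log₂(1/8) + (7/24)·log₂(7/24) + (1/8)·log₂(1/8)]
  = 0.1910 + 0.5263 + 0.3750 + 0.5185 + 0.3750
  = 1.9858 bits

I(X;Y) = H(X) + H(Y) - H(X,Y)
  = 0.9950 + 1.4284 - 1.9858
  = 0.4376 bits

min(H(X), H(Y)) = min(0.9950, 1.4284) = 0.9950 bits
Since 0.4376 ≤ 0.9950, the bound is satisfied ✓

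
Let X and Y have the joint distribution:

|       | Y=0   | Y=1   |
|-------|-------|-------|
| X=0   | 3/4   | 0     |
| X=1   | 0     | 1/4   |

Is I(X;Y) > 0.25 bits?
Marginal P(X) (row sums):
  P(X=0) = 3/4 + 0 = 3/4
  P(X=1) = 0 + 1/4 = 1/4
Marginal P(Y) (column sums):
  P(Y=0) = 3/4 + 0 = 3/4
  P(Y=1) = 0 + 1/4 = 1/4

H(X) = -[(3/4)·log₂(3/4) + (1/4)·log₂(1/4)]
  = 0.3113 + 0.5000
  = 0.8113 bits
H(Y) = -[(3/4)·log₂(3/4) + (1/4)·log₂(1/4)]
  = 0.3113 + 0.5000
  = 0.8113 bits
H(X,Y) = -[(3/4)·log₂(3/4) + (1/4)·log₂(1/4)]
  = 0.3113 + 0.5000
  = 0.8113 bits

I(X;Y) = H(X) + H(Y) - H(X,Y)
  = 0.8113 + 0.8113 - 0.8113
  = 0.8113 bits

Yes. I(X;Y) = 0.8113 bits, which is > 0.25 bits.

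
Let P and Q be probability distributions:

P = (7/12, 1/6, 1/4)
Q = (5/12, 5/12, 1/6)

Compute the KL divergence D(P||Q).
D(P||Q) = Σ P(i) log₂(P(i)/Q(i))
  i=0: (7/12) × log₂((7/12)/(5/12)) = (7/12) × log₂(7/5) = 0.2832
  i=1: (1/6) × log₂((1/6)/(5/12)) = (1/6) × log₂(2/5) = -0.2203
  i=2: (1/4) × log₂((1/4)/(1/6)) = (1/4) × log₂(3/2) = 0.1462
D(P||Q) = 0.2832 - 0.2203 + 0.1462
  = 0.2091 bits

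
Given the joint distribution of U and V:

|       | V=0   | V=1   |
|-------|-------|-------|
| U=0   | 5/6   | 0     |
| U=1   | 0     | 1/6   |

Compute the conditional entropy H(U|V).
Marginal P(V) (column sums):
  P(V=0) = 5/6 + 0 = 5/6
  P(V=1) = 0 + 1/6 = 1/6

H(U|V) = -Σ P(U,V)·log₂ P(U|V), where P(U|V) = P(U,V) / P(V)
  (cells with P(U,V) = 0 contribute 0)
  (U=0,V=0): P(U|V) = (5/6)/(5/6) = 1;  -(5/6)·log₂(1) = 0.0000
  (U=1,V=1): P(U|V) = (1/6)/(1/6) = 1;  -(1/6)·log₂(1) = 0.0000
H(U|V) = 0.0000 + 0.0000
  = 0.0000 bits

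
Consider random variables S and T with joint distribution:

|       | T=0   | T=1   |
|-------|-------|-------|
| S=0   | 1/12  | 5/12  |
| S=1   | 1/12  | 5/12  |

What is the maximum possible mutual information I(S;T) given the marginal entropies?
The upper bound on mutual information is I(S;T) ≤ min(H(S), H(T)).

Marginal P(S) (row sums):
  P(S=0) = 1/12 + 5/12 = 1/2
  P(S=1) = 1/12 + 5/12 = 1/2
Marginal P(T) (column sums):
  P(T=0) = 1/12 + 1/12 = 1/6
  P(T=1) = 5/12 + 5/12 = 5/6

H(S) = -[(1/2)·log₂(1/2) + (1/2)·log₂(1/2)]
  = 0.5000 + 0.5000
  = 1.0000 bits
H(T) = -[(1/6)·log₂(1/6) + (5/6)·log₂(5/6)]
  = 0.4308 + 0.2192
  = 0.6500 bits

Maximum possible I(S;T) = min(1.0000, 0.6500) = 0.6500 bits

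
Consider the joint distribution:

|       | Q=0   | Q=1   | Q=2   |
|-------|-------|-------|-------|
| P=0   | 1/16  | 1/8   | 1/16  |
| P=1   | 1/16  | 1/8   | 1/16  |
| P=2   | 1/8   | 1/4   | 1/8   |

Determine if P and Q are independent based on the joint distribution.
Marginal P(P) (row sums):
  P(P=0) = 1/16 + 1/8 + 1/16 = 1/4
  P(P=1) = 1/16 + 1/8 + 1/16 = 1/4
  P(P=2) = 1/8 + 1/4 + 1/8 = 1/2
Marginal P(Q) (column sums):
  P(Q=0) = 1/16 + 1/16 + 1/8 = 1/4
  P(Q=1) = 1/8 + 1/8 + 1/4 = 1/2
  P(Q=2) = 1/16 + 1/16 + 1/8 = 1/4

P and Q are independent iff P(P=i,Q=j) = P(P=i)·P(Q=j) for every cell.
  P(P=0)·P(Q=0) = 1/4 × 1/4 = 1/16 = P(P=0,Q=0) ✓
  P(P=0)·P(Q=1) = 1/4 × 1/2 = 1/8 = P(P=0,Q=1) ✓
  P(P=0)·P(Q=2) = 1/4 × 1/4 = 1/16 = P(P=0,Q=2) ✓
  P(P=1)·P(Q=0) = 1/4 × 1/4 = 1/16 = P(P=1,Q=0) ✓
  P(P=1)·P(Q=1) = 1/4 × 1/2 = 1/8 = P(P=1,Q=1) ✓
  P(P=1)·P(Q=2) = 1/4 × 1/4 = 1/16 = P(P=1,Q=2) ✓
  P(P=2)·P(Q=0) = 1/2 × 1/4 = 1/8 = P(P=2,Q=0) ✓
  P(P=2)·P(Q=1) = 1/2 × 1/2 = 1/4 = P(P=2,Q=1) ✓
  P(P=2)·P(Q=2) = 1/2 × 1/4 = 1/8 = P(P=2,Q=2) ✓

Yes, P and Q are independent: every cell factors, so I(P;Q) = 0 bits.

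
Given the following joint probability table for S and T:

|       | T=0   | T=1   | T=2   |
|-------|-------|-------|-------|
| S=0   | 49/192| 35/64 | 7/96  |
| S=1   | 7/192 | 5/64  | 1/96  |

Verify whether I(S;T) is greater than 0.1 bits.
Marginal P(S) (row sums):
  P(S=0) = 49/192 + 35/64 + 7/96 = 7/8
  P(S=1) = 7/192 + 5/64 + 1/96 = 1/8
Marginal P(T) (column sums):
  P(T=0) = 49/192 + 7/192 = 7/24
  P(T=1) = 35/64 + 5/64 = 5/8
  P(T=2) = 7/96 + 1/96 = 1/12

H(S) = -[(7/8)·log₂(7/8) + (1/8)·log₂(1/8)]
  = 0.1686 + 0.3750
  = 0.5436 bits
H(T) = -[(7/24)·log₂(7/24) + (5/8)·log₂(5/8) + (1/12)·log₂(1/12)]
  = 0.5185 + 0.4238 + 0.2987
  = 1.2410 bits
H(S,T) = -[(49/192)·log₂(49/192) + (35/64)·log₂(35/64) + (7/96)·log₂(7/96) + (7/192)·log₂(7/192) + (5/64)·log₂(5/64) + (1/96)·log₂(1/96)]
  = 0.5028 + 0.4762 + 0.2755 + 0.1742 + 0.2873 + 0.0686
  = 1.7846 bits

I(S;T) = H(S) + H(T) - H(S,T)
  = 0.5436 + 1.2410 - 1.7846
  = 0.0000 bits

No. I(S;T) = 0.0000 bits, which is ≤ 0.1 bits.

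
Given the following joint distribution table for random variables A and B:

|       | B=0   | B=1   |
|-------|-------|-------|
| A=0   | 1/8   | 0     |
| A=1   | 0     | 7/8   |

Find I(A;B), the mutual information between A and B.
Marginal P(A) (row sums):
  P(A=0) = 1/8 + 0 = 1/8
  P(A=1) = 0 + 7/8 = 7/8
Marginal P(B) (column sums):
  P(B=0) = 1/8 + 0 = 1/8
  P(B=1) = 0 + 7/8 = 7/8

H(A) = -[(1/8)·log₂(1/8) + (7/8)·log₂(7/8)]
  = 0.3750 + 0.1686
  = 0.5436 bits
H(B) = -[(1/8)·log₂(1/8) + (7/8)·log₂(7/8)]
  = 0.3750 + 0.1686
  = 0.5436 bits
H(A,B) = -[(1/8)·log₂(1/8) + (7/8)·log₂(7/8)]
  = 0.3750 + 0.1686
  = 0.5436 bits

I(A;B) = H(A) + H(B) - H(A,B)
  = 0.5436 + 0.5436 - 0.5436
  = 0.5436 bits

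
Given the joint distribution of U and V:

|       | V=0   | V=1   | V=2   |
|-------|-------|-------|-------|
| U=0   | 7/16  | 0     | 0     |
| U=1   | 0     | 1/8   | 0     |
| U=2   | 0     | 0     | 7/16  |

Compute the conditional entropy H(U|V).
Marginal P(V) (column sums):
  P(V=0) = 7/16 + 0 + 0 = 7/16
  P(V=1) = 0 + 1/8 + 0 = 1/8
  P(V=2) = 0 + 0 + 7/16 = 7/16

H(U|V) = -Σ P(U,V)·log₂ P(U|V), where P(U|V) = P(U,V) / P(V)
  (cells with P(U,V) = 0 contribute 0)
  (U=0,V=0): P(U|V) = (7/16)/(7/16) = 1;  -(7/16)·log₂(1) = 0.0000
  (U=1,V=1): P(U|V) = (1/8)/(1/8) = 1;  -(1/8)·log₂(1) = 0.0000
  (U=2,V=2): P(U|V) = (7/16)/(7/16) = 1;  -(7/16)·log₂(1) = 0.0000
H(U|V) = 0.0000 + 0.0000 + 0.0000
  = 0.0000 bits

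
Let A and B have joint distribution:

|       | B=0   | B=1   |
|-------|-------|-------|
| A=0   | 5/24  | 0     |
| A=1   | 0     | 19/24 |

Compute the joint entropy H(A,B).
H(A,B) = -Σ P(A,B) log₂ P(A,B), summed over the non-zero cells:
H(A,B) = -[(5/24)·log₂(5/24) + (19/24)·log₂(19/24)]
  = 0.4715 + 0.2668
  = 0.7383 bits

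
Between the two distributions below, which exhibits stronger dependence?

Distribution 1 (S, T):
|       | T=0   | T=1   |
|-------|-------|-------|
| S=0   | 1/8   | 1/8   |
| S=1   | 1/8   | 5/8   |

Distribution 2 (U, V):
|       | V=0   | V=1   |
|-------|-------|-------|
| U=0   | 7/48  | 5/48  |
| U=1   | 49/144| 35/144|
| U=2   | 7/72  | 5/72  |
Distribution 1 (S, T):
Marginal P(S) (row sums):
  P(S=0) = 1/8 + 1/8 = 1/4
  P(S=1) = 1/8 + 5/8 = 3/4
Marginal P(T) (column sums):
  P(T=0) = 1/8 + 1/8 = 1/4
  P(T=1) = 1/8 + 5/8 = 3/4

H(S) = -[(1/4)·log₂(1/4) + (3/4)·log₂(3/4)]
  = 0.5000 + 0.3113
  = 0.8113 bits
H(T) = -[(1/4)·log₂(1/4) + (3/4)·log₂(3/4)]
  = 0.5000 + 0.3113
  = 0.8113 bits
H(S,T) = -[(1/8)·log₂(1/8) + (1/8)·log₂(1/8) + (1/8)·log₂(1/8) + (5/8)·log₂(5/8)]
  = 0.3750 + 0.3750 + 0.3750 + 0.4238
  = 1.5488 bits

I(S;T) = H(S) + H(T) - H(S,T)
  = 0.8113 + 0.8113 - 1.5488
  = 0.0738 bits

Distribution 2 (U, V):
Marginal P(U) (row sums):
  P(U=0) = 7/48 + 5/48 = 1/4
  P(U=1) = 49/144 + 35/144 = 7/12
  P(U=2) = 7/72 + 5/72 = 1/6
Marginal P(V) (column sums):
  P(V=0) = 7/48 + 49/144 + 7/72 = 7/12
  P(V=1) = 5/48 + 35/144 + 5/72 = 5/12

H(U) = -[(1/4)·log₂(1/4) + (7/12)·log₂(7/12) + (1/6)·log₂(1/6)]
  = 0.5000 + 0.4536 + 0.4308
  = 1.3844 bits
H(V) = -[(7/12)·log₂(7/12) + (5/12)·log₂(5/12)]
  = 0.4536 + 0.5263
  = 0.9799 bits
H(U,V) = -[(7/48)·log₂(7/48) + (5/48)·log₂(5/48) + (49/144)·log₂(49/144) + (35/144)·log₂(35/144) + (7/72)·log₂(7/72) + (5/72)·log₂(5/72)]
  = 0.4051 + 0.3399 + 0.5292 + 0.4960 + 0.3269 + 0.2672
  = 2.3643 bits

I(U;V) = H(U) + H(V) - H(U,V)
  = 1.3844 + 0.9799 - 2.3643
  = 0.0000 bits

I(S;T) = 0.0738 bits > I(U;V) = 0.0000 bits, so (S, T) has the higher mutual information (stronger dependence).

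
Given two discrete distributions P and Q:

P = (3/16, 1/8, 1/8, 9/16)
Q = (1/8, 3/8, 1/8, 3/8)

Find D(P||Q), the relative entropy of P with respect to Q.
D(P||Q) = Σ P(i) log₂(P(i)/Q(i))
  i=0: (3/16) × log₂((3/16)/(1/8)) = (3/16) × log₂(3/2) = 0.1097
  i=1: (1/8) × log₂((1/8)/(3/8)) = (1/8) × log₂(1/3) = -0.1981
  i=2: (1/8) × log₂((1/8)/(1/8)) = (1/8) × log₂(1) = 0.0000
  i=3: (9/16) × log₂((9/16)/(3/8)) = (9/16) × log₂(3/2) = 0.3290
D(P||Q) = 0.1097 - 0.1981 + 0.0000 + 0.3290
  = 0.2406 bits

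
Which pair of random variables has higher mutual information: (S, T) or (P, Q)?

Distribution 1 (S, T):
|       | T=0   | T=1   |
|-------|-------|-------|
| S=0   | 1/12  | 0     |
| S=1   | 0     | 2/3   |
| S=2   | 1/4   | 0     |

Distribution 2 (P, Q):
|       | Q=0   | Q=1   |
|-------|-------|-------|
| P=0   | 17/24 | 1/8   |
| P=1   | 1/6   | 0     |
Distribution 1 (S, T):
Marginal P(S) (row sums):
  P(S=0) = 1/12 + 0 = 1/12
  P(S=1) = 0 + 2/3 = 2/3
  P(S=2) = 1/4 + 0 = 1/4
Marginal P(T) (column sums):
  P(T=0) = 1/12 + 0 + 1/4 = 1/3
  P(T=1) = 0 + 2/3 + 0 = 2/3

H(S) = -[(1/12)·log₂(1/12) + (2/3)·log₂(2/3) + (1/4)·log₂(1/4)]
  = 0.2987 + 0.3900 + 0.5000
  = 1.1887 bits
H(T) = -[(1/3)·log₂(1/3) + (2/3)·log₂(2/3)]
  = 0.5283 + 0.3900
  = 0.9183 bits
H(S,T) = -[(1/12)·log₂(1/12) + (2/3)·log₂(2/3) + (1/4)·log₂(1/4)]
  = 0.2987 + 0.3900 + 0.5000
  = 1.1887 bits

I(S;T) = H(S) + H(T) - H(S,T)
  = 1.1887 + 0.9183 - 1.1887
  = 0.9183 bits

Distribution 2 (P, Q):
Marginal P(P) (row sums):
  P(P=0) = 17/24 + 1/8 = 5/6
  P(P=1) = 1/6 + 0 = 1/6
Marginal P(Q) (column sums):
  P(Q=0) = 17/24 + 1/6 = 7/8
  P(Q=1) = 1/8 + 0 = 1/8

H(P) = -[(5/6)·log₂(5/6) + (1/6)·log₂(1/6)]
  = 0.2192 + 0.4308
  = 0.6500 bits
H(Q) = -[(7/8)·log₂(7/8) + (1/8)·log₂(1/8)]
  = 0.1686 + 0.3750
  = 0.5436 bits
H(P,Q) = -[(17/24)·log₂(17/24) + (1/8)·log₂(1/8) + (1/6)·log₂(1/6)]
  = 0.3524 + 0.3750 + 0.4308
  = 1.1582 bits

I(P;Q) = H(P) + H(Q) - H(P,Q)
  = 0.6500 + 0.5436 - 1.1582
  = 0.0354 bits

I(S;T) = 0.9183 bits > I(P;Q) = 0.0354 bits, so (S, T) has the higher mutual information (stronger dependence).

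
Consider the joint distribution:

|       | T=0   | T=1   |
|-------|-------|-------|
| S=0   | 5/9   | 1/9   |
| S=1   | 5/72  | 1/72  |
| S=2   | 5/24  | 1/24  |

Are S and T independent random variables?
Marginal P(S) (row sums):
  P(S=0) = 5/9 + 1/9 = 2/3
  P(S=1) = 5/72 + 1/72 = 1/12
  P(S=2) = 5/24 + 1/24 = 1/4
Marginal P(T) (column sums):
  P(T=0) = 5/9 + 5/72 + 5/24 = 5/6
  P(T=1) = 1/9 + 1/72 + 1/24 = 1/6

S and T are independent iff P(S=i,T=j) = P(S=i)·P(T=j) for every cell.
  P(S=0)·P(T=0) = 2/3 × 5/6 = 5/9 = P(S=0,T=0) ✓
  P(S=0)·P(T=1) = 2/3 × 1/6 = 1/9 = P(S=0,T=1) ✓
  P(S=1)·P(T=0) = 1/12 × 5/6 = 5/72 = P(S=1,T=0) ✓
  P(S=1)·P(T=1) = 1/12 × 1/6 = 1/72 = P(S=1,T=1) ✓
  P(S=2)·P(T=0) = 1/4 × 5/6 = 5/24 = P(S=2,T=0) ✓
  P(S=2)·P(T=1) = 1/4 × 1/6 = 1/24 = P(S=2,T=1) ✓

Yes, S and T are independent: every cell factors, so I(S;T) = 0 bits.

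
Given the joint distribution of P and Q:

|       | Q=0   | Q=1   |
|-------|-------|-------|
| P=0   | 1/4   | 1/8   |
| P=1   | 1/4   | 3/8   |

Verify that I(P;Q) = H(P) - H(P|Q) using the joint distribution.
Left side, from I(P;Q) = H(P) + H(Q) - H(P,Q):
Marginal P(P) (row sums):
  P(P=0) = 1/4 + 1/8 = 3/8
  P(P=1) = 1/4 + 3/8 = 5/8
Marginal P(Q) (column sums):
  P(Q=0) = 1/4 + 1/4 = 1/2
  P(Q=1) = 1/8 + 3/8 = 1/2

H(P) = -[(3/8)·log₂(3/8) + (5/8)·log₂(5/8)]
  = 0.5306 + 0.4238
  = 0.9544 bits
H(Q) = -[(1/2)·log₂(1/2) + (1/2)·log₂(1/2)]
  = 0.5000 + 0.5000
  = 1.0000 bits
H(P,Q) = -[(1/4)·log₂(1/4) + (1/8)·log₂(1/8) + (1/4)·log₂(1/4) + (3/8)·log₂(3/8)]
  = 0.5000 + 0.3750 + 0.5000 + 0.5306
  = 1.9056 bits

I(P;Q) = H(P) + H(Q) - H(P,Q)
  = 0.9544 + 1.0000 - 1.9056
  = 0.0488 bits

Right side, with H(P|Q) computed directly from the conditional probabilities:
H(P|Q) = -Σ P(P,Q)·log₂ P(P|Q), where P(P|Q) = P(P,Q) / P(Q)
  (P=0,Q=0): P(P|Q) = (1/4)/(1/2) = 1/2;  -(1/4)·log₂(1/2) = 0.2500
  (P=0,Q=1): P(P|Q) = (1/8)/(1/2) = 1/4;  -(1/8)·log₂(1/4) = 0.2500
  (P=1,Q=0): P(P|Q) = (1/4)/(1/2) = 1/2;  -(1/4)·log₂(1/2) = 0.2500
  (P=1,Q=1): P(P|Q) = (3/8)/(1/2) = 3/4;  -(3/8)·log₂(3/4) = 0.1556
H(P|Q) = 0.2500 + 0.2500 + 0.2500 + 0.1556
  = 0.9056 bits
H(P) - H(P|Q) = 0.9544 - 0.9056 = 0.0488 bits

Both sides equal 0.0488 bits, so I(P;Q) = H(P) - H(P|Q) ✓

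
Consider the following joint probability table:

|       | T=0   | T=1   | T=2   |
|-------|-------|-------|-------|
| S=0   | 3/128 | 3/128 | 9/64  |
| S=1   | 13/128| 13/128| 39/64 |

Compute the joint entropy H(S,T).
H(S,T) = -Σ P(S,T) log₂ P(S,T), summed over the non-zero cells:
H(S,T) = -[(3/128)·log₂(3/128) + (3/128)·log₂(3/128) + (9/64)·log₂(9/64) + (13/128)·log₂(13/128) + (13/128)·log₂(13/128) + (39/64)·log₂(39/64)]
  = 0.1269 + 0.1269 + 0.3980 + 0.3351 + 0.3351 + 0.4355
  = 1.7575 bits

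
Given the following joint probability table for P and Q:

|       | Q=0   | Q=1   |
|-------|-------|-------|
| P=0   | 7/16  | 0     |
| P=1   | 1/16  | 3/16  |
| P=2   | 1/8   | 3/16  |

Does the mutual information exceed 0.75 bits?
Marginal P(P) (row sums):
  P(P=0) = 7/16 + 0 = 7/16
  P(P=1) = 1/16 + 3/16 = 1/4
  P(P=2) = 1/8 + 3/16 = 5/16
Marginal P(Q) (column sums):
  P(Q=0) = 7/16 + 1/16 + 1/8 = 5/8
  P(Q=1) = 0 + 3/16 + 3/16 = 3/8

H(P) = -[(7/16)·log₂(7/16) + (1/4)·log₂(1/4) + (5/16)·log₂(5/16)]
  = 0.5218 + 0.5000 + 0.5244
  = 1.5462 bits
H(Q) = -[(5/8)·log₂(5/8) + (3/8)·log₂(3/8)]
  = 0.4238 + 0.5306
  = 0.9544 bits
H(P,Q) = -[(7/16)·log₂(7/16) + (1/16)·log₂(1/16) + (3/16)·log₂(3/16) + (1/8)·log₂(1/8) + (3/16)·log₂(3/16)]
  = 0.5218 + 0.2500 + 0.4528 + 0.3750 + 0.4528
  = 2.0524 bits

I(P;Q) = H(P) + H(Q) - H(P,Q)
  = 1.5462 + 0.9544 - 2.0524
  = 0.4482 bits

No. I(P;Q) = 0.4482 bits, which is ≤ 0.75 bits.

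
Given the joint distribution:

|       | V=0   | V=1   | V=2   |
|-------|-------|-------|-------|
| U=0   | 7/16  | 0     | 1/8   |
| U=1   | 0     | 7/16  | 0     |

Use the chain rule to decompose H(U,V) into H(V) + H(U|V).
By the chain rule: H(U,V) = H(V) + H(U|V)

Marginal P(V) (column sums):
  P(V=0) = 7/16 + 0 = 7/16
  P(V=1) = 0 + 7/16 = 7/16
  P(V=2) = 1/8 + 0 = 1/8
H(V) = -[(7/16)·log₂(7/16) + (7/16)·log₂(7/16) + (1/8)·log₂(1/8)]
  = 0.5218 + 0.5218 + 0.3750
  = 1.4186 bits
H(U|V) = -Σ P(U,V)·log₂ P(U|V), where P(U|V) = P(U,V) / P(V)
  (cells with P(U,V) = 0 contribute 0)
  (U=0,V=0): P(U|V) = (7/16)/(7/16) = 1;  -(7/16)·log₂(1) = 0.0000
  (U=0,V=2): P(U|V) = (1/8)/(1/8) = 1;  -(1/8)·log₂(1) = 0.0000
  (U=1,V=1): P(U|V) = (7/16)/(7/16) = 1;  -(7/16)·log₂(1) = 0.0000
H(U|V) = 0.0000 + 0.0000 + 0.0000
  = 0.0000 bits

H(U,V) = H(V) + H(U|V) = 1.4186 + 0.0000 = 1.4186 bits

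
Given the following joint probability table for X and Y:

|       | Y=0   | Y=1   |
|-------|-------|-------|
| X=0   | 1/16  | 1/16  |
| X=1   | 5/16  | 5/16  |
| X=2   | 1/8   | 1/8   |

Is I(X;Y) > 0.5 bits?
Marginal P(X) (row sums):
  P(X=0) = 1/16 + 1/16 = 1/8
  P(X=1) = 5/16 + 5/16 = 5/8
  P(X=2) = 1/8 + 1/8 = 1/4
Marginal P(Y) (column sums):
  P(Y=0) = 1/16 + 5/16 + 1/8 = 1/2
  P(Y=1) = 1/16 + 5/16 + 1/8 = 1/2

H(X) = -[(1/8)·log₂(1/8) + (5/8)·log₂(5/8) + (1/4)·log₂(1/4)]
  = 0.3750 + 0.4238 + 0.5000
  = 1.2988 bits
H(Y) = -[(1/2)·log₂(1/2) + (1/2)·log₂(1/2)]
  = 0.5000 + 0.5000
  = 1.0000 bits
H(X,Y) = -[(1/16)·log₂(1/16) + (1/16)·log₂(1/16) + (5/16)·log₂(5/16) + (5/16)·log₂(5/16) + (1/8)·log₂(1/8) + (1/8)·log₂(1/8)]
  = 0.2500 + 0.2500 + 0.5244 + 0.5244 + 0.3750 + 0.3750
  = 2.2988 bits

I(X;Y) = H(X) + H(Y) - H(X,Y)
  = 1.2988 + 1.0000 - 2.2988
  = 0.0000 bits

No. I(X;Y) = 0.0000 bits, which is ≤ 0.5 bits.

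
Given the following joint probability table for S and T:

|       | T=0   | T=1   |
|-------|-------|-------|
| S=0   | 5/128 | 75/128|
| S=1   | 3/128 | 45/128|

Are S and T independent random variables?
Marginal P(S) (row sums):
  P(S=0) = 5/128 + 75/128 = 5/8
  P(S=1) = 3/128 + 45/128 = 3/8
Marginal P(T) (column sums):
  P(T=0) = 5/128 + 3/128 = 1/16
  P(T=1) = 75/128 + 45/128 = 15/16

S and T are independent iff P(S=i,T=j) = P(S=i)·P(T=j) for every cell.
  P(S=0)·P(T=0) = 5/8 × 1/16 = 5/128 = P(S=0,T=0) ✓
  P(S=0)·P(T=1) = 5/8 × 15/16 = 75/128 = P(S=0,T=1) ✓
  P(S=1)·P(T=0) = 3/8 × 1/16 = 3/128 = P(S=1,T=0) ✓
  P(S=1)·P(T=1) = 3/8 × 15/16 = 45/128 = P(S=1,T=1) ✓

Yes, S and T are independent: every cell factors, so I(S;T) = 0 bits.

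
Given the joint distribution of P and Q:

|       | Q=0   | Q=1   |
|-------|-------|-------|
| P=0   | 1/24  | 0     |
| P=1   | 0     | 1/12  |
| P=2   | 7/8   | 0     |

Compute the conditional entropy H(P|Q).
Marginal P(Q) (column sums):
  P(Q=0) = 1/24 + 0 + 7/8 = 11/12
  P(Q=1) = 0 + 1/12 + 0 = 1/12

H(P|Q) = -Σ P(P,Q)·log₂ P(P|Q), where P(P|Q) = P(P,Q) / P(Q)
  (cells with P(P,Q) = 0 contribute 0)
  (P=0,Q=0): P(P|Q) = (1/24)/(11/12) = 1/22;  -(1/24)·log₂(1/22) = 0.1858
  (P=1,Q=1): P(P|Q) = (1/12)/(1/12) = 1;  -(1/12)·log₂(1) = 0.0000
  (P=2,Q=0): P(P|Q) = (7/8)/(11/12) = 21/22;  -(7/8)·log₂(21/22) = 0.0587
H(P|Q) = 0.1858 + 0.0000 + 0.0587
  = 0.2445 bits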